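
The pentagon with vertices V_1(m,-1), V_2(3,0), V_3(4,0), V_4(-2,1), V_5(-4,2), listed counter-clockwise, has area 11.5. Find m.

-6

Write out the shoelace sum; only the two edges meeting at V_1 involve m:
2·Area = [((-4)·(-1) − m·2) + (m·0 − 3·(-1))] + 4
       = -2·m + 11 = 23
⇒ m = -6.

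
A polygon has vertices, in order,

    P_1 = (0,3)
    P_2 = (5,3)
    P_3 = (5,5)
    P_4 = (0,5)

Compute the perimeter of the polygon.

|P_1P_2| = √((5)² + (0)²) = √25 = 5
|P_2P_3| = √((0)² + (2)²) = √4 = 2
|P_3P_4| = √((-5)² + (0)²) = √25 = 5
|P_4P_1| = √((0)² + (-2)²) = √4 = 2
Perimeter = 5 + 2 + 5 + 2 = 14.

14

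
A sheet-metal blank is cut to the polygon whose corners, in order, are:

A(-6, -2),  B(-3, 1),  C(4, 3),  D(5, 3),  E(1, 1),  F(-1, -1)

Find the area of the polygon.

15

Apply the shoelace (surveyor's) formula: 2A = Σ (x_i·y_{i+1} − x_{i+1}·y_i), indices taken mod 6.
Σ = (-12) + (-13) + (-3) + (2) + (0) + (-4) = -30
Area = |Σ|/2 = 15.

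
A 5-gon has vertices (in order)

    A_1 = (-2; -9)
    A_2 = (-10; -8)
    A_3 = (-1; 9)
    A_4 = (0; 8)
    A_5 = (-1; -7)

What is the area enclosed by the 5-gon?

88.5

Apply the shoelace (surveyor's) formula: 2A = Σ (x_i·y_{i+1} − x_{i+1}·y_i), indices taken mod 5.
Σ = (-74) + (-98) + (-8) + (8) + (-5) = -177
Area = |Σ|/2 = 88.5.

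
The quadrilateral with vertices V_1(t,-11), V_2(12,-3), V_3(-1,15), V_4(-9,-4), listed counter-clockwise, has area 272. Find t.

The doubled signed area Σ (x_i y_{i+1} − x_{i+1} y_i) is linear in t.
With t=0 it equals 547; the coefficient of t is 1 (from the two edges through V_1).
So 1·t + 547 = 2·272 = 544 ⇒ t = -3.

-3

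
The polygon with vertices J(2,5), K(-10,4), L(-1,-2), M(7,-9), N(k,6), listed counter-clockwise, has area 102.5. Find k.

5

The doubled signed area Σ (x_i y_{i+1} − x_{i+1} y_i) is linear in k.
With k=0 it equals 135; the coefficient of k is 14 (from the two edges through N).
So 14·k + 135 = 2·102.5 = 205 ⇒ k = 5.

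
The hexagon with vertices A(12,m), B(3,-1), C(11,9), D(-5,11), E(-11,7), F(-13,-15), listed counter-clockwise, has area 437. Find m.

Write out the shoelace sum; only the two edges meeting at A involve m:
2·Area = [((-13)·m − 12·(-15)) + (12·(-1) − 3·m)] + 546
       = -16·m + 714 = 874
⇒ m = -10.

-10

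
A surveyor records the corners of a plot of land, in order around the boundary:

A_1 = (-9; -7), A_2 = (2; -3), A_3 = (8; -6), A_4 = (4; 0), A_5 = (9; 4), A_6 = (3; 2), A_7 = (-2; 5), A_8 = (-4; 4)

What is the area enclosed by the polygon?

97

Apply Gauss's area formula: 2A = Σ (x_i·y_{i+1} − x_{i+1}·y_i), indices taken mod 8.
Cross-terms: 41, 12, 24, 16, 6, 19, 12, 64  ⇒  Σ = 194
Area = |Σ|/2 = 97.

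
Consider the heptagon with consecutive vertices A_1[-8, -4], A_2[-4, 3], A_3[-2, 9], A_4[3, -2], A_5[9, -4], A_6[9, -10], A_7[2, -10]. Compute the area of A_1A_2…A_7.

Apply the surveyor's formula: 2A = Σ (x_i·y_{i+1} − x_{i+1}·y_i), indices taken mod 7.
Cross-terms: -40, -30, -23, 6, -54, -70, -88  ⇒  Σ = -299
Area = |Σ|/2 = 149.5.

149.5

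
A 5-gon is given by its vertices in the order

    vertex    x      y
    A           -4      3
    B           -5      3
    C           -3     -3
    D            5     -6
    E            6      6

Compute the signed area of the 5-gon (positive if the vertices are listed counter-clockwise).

84

Σ = (3) + (24) + (33) + (66) + (42) = 168
Signed area = Σ/2 = 84 (positive ⇒ counter-clockwise traversal).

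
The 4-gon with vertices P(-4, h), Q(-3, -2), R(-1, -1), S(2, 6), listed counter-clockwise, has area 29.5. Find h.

The doubled signed area Σ (x_i y_{i+1} − x_{i+1} y_i) is linear in h.
With h=0 it equals 29; the coefficient of h is 5 (from the two edges through P).
So 5·h + 29 = 2·29.5 = 59 ⇒ h = 6.

6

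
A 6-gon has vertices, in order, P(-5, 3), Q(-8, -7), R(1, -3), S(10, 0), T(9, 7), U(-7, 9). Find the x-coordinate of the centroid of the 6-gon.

27/43

Apply Gauss's area formula. First the cross-terms c_i = x_i·y_{i+1} − x_{i+1}·y_i:
  59, 31, 30, 70, 130, 24  ⇒  2A = 344, A = 172.
Then Σ (x_i + x_{i+1})·c_i = 648, so x̄ = 648 / (6·172) = 27/43.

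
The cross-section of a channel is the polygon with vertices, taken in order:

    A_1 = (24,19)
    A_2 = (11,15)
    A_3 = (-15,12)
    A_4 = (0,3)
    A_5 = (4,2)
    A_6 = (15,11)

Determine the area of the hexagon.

243

Apply the shoelace (surveyor's) formula: 2A = Σ (x_i·y_{i+1} − x_{i+1}·y_i), indices taken mod 6.
Σ = (151) + (357) + (-45) + (-12) + (14) + (21) = 486
Area = |Σ|/2 = 243.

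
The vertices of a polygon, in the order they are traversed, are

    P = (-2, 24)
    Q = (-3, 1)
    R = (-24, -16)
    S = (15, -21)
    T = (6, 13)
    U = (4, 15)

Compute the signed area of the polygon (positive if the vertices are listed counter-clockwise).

P→Q: (-2)(1) − (-3)(24) = 70
Q→R: (-3)(-16) − (-24)(1) = 72
R→S: (-24)(-21) − (15)(-16) = 744
S→T: (15)(13) − (6)(-21) = 321
T→U: (6)(15) − (4)(13) = 38
U→P: (4)(24) − (-2)(15) = 126
Σ = 1371
Signed area = Σ/2 = 685.5 (positive ⇒ counter-clockwise traversal).

685.5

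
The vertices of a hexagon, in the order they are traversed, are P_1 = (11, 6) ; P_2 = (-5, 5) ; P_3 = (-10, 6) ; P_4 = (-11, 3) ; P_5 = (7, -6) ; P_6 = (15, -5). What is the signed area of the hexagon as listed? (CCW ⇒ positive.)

Σ = (85) + (20) + (36) + (45) + (55) + (145) = 386
Signed area = Σ/2 = 193 (positive ⇒ counter-clockwise traversal).

193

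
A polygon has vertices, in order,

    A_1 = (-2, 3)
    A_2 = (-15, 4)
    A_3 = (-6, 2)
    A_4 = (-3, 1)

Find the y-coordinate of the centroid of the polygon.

65/24

Apply the shoelace (surveyor's) formula. First the cross-terms c_i = x_i·y_{i+1} − x_{i+1}·y_i:
  37, -6, 0, -7  ⇒  2A = 24, A = 12.
Then Σ (y_i + y_{i+1})·c_i = 195, so ȳ = 195 / (6·12) = 65/24.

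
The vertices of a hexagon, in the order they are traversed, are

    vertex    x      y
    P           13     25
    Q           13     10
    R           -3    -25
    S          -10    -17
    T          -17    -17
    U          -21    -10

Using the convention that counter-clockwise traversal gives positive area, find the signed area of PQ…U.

Σ = (-195) + (-295) + (-199) + (-119) + (-187) + (-395) = -1390
Signed area = Σ/2 = -695 (negative ⇒ clockwise traversal).

-695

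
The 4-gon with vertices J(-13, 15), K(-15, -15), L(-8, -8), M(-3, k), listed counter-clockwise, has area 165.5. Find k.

-4

The doubled signed area Σ (x_i y_{i+1} − x_{i+1} y_i) is linear in k.
With k=0 it equals 351; the coefficient of k is 5 (from the two edges through M).
So 5·k + 351 = 2·165.5 = 331 ⇒ k = -4.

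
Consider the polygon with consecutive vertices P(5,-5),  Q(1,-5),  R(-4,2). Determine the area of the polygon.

Cross-terms: -20, -18, 10  ⇒  Σ = -28
Area = |Σ|/2 = 14.

14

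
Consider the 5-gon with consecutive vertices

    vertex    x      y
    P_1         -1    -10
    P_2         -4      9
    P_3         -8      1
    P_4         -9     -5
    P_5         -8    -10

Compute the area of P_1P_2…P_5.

Apply the shoelace (surveyor's) formula: 2A = Σ (x_i·y_{i+1} − x_{i+1}·y_i), indices taken mod 5.
Σ = (-49) + (68) + (49) + (50) + (70) = 188
Area = |Σ|/2 = 94.

94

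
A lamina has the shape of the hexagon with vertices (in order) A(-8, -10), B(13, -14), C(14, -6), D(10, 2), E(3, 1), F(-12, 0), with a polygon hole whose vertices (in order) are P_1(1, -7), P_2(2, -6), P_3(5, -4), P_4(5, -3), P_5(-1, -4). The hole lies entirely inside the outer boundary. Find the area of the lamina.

280.5

Outer boundary:
Apply the shoelace formula: 2A = Σ (x_i·y_{i+1} − x_{i+1}·y_i), indices taken mod 6.
Σ = (242) + (118) + (88) + (4) + (12) + (120) = 584
Area = |Σ|/2 = 292.
Hole:
Apply the shoelace formula: 2A = Σ (x_i·y_{i+1} − x_{i+1}·y_i), indices taken mod 5.
Σ = (8) + (22) + (5) + (-23) + (11) = 23
Area = |Σ|/2 = 11.5.
Net area = 292 − 11.5 = 280.5.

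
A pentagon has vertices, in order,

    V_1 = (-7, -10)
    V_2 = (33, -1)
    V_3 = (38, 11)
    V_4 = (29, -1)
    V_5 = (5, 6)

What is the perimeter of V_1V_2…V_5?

|V_1V_2| = √((40)² + (9)²) = √1681 = 41
|V_2V_3| = √((5)² + (12)²) = √169 = 13
|V_3V_4| = √((-9)² + (-12)²) = √225 = 15
|V_4V_5| = √((-24)² + (7)²) = √625 = 25
|V_5V_1| = √((-12)² + (-16)²) = √400 = 20
Perimeter = 41 + 13 + 15 + 25 + 20 = 114.

114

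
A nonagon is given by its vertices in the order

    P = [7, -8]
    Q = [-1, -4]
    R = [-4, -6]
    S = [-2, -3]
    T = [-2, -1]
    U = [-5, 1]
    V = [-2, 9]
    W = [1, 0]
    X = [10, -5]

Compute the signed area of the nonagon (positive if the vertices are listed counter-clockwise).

-79.5

Σ = (-36) + (-10) + (0) + (-4) + (-7) + (-43) + (-9) + (-5) + (-45) = -159
Signed area = Σ/2 = -79.5 (negative ⇒ clockwise traversal).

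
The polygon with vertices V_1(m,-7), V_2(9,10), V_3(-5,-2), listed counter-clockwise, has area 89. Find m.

The doubled signed area Σ (x_i y_{i+1} − x_{i+1} y_i) is linear in m.
With m=0 it equals 130; the coefficient of m is 12 (from the two edges through V_1).
So 12·m + 130 = 2·89 = 178 ⇒ m = 4.

4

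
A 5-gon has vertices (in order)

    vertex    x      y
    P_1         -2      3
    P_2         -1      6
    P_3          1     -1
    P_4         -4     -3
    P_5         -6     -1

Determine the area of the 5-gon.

27.5

Cross-terms: -9, -5, -7, -14, -20  ⇒  Σ = -55
Area = |Σ|/2 = 27.5.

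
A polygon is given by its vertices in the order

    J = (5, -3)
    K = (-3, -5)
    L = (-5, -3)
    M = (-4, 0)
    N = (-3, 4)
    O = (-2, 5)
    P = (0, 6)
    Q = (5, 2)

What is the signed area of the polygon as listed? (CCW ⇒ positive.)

Apply the shoelace formula: 2A = Σ (x_i·y_{i+1} − x_{i+1}·y_i), indices taken mod 8.
Σ = (-34) + (-16) + (-12) + (-16) + (-7) + (-12) + (-30) + (-25) = -152
Signed area = Σ/2 = -76 (negative ⇒ clockwise traversal).

-76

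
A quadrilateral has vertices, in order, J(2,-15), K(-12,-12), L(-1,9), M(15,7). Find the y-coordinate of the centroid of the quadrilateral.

-612/235

Apply the shoelace formula. First the cross-terms c_i = x_i·y_{i+1} − x_{i+1}·y_i:
  -204, -120, -142, -239  ⇒  2A = -705, A = -352.5.
Then Σ (y_i + y_{i+1})·c_i = 5508, so ȳ = 5508 / (6·(-352.5)) = -612/235.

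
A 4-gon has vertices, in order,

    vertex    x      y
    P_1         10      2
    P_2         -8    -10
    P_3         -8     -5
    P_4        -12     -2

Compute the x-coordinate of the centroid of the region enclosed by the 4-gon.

Apply the surveyor's formula. First the cross-terms c_i = x_i·y_{i+1} − x_{i+1}·y_i:
  -84, -40, -44, -4  ⇒  2A = -172, A = -86.
Then Σ (x_i + x_{i+1})·c_i = 1360, so x̄ = 1360 / (6·(-86)) = -340/129.

-340/129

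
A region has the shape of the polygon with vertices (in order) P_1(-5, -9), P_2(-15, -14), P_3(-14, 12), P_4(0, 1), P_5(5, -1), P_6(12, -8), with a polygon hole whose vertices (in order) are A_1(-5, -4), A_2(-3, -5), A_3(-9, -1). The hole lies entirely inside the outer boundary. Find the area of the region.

Outer boundary:
Apply the surveyor's formula: 2A = Σ (x_i·y_{i+1} − x_{i+1}·y_i), indices taken mod 6.
Cross-terms: -65, -376, -14, -5, -28, -148  ⇒  Σ = -636
Area = |Σ|/2 = 318.
Hole:
Apply the shoelace formula: 2A = Σ (x_i·y_{i+1} − x_{i+1}·y_i), indices taken mod 3.
Σ = (13) + (-42) + (31) = 2
Area = |Σ|/2 = 1.
Net area = 318 − 1 = 317.

317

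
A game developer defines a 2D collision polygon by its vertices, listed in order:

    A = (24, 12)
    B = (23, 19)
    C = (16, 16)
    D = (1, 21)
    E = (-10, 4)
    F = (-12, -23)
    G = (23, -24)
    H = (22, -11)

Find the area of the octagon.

Apply the shoelace formula: 2A = Σ (x_i·y_{i+1} − x_{i+1}·y_i), indices taken mod 8.
A→B: (24)(19) − (23)(12) = 180
B→C: (23)(16) − (16)(19) = 64
C→D: (16)(21) − (1)(16) = 320
D→E: (1)(4) − (-10)(21) = 214
E→F: (-10)(-23) − (-12)(4) = 278
F→G: (-12)(-24) − (23)(-23) = 817
G→H: (23)(-11) − (22)(-24) = 275
H→A: (22)(12) − (24)(-11) = 528
Σ = 2676
Area = |Σ|/2 = 1338.

1338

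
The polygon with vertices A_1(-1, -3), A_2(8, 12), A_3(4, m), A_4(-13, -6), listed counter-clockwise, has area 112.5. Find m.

Write out the shoelace sum; only the two edges meeting at A_3 involve m:
2·Area = [(8·m − 4·12) + (4·(-6) − (-13)·m)] + 45
       = 21·m + -27 = 225
⇒ m = 12.

12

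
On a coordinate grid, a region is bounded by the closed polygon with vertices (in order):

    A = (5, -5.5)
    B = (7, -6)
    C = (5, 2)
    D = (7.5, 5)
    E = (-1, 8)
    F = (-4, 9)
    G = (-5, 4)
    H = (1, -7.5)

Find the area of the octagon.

122.5

Cross-terms: 8.5, 44, 10, 65, 23, 29, 33.5, 32  ⇒  Σ = 245
Area = |Σ|/2 = 122.5.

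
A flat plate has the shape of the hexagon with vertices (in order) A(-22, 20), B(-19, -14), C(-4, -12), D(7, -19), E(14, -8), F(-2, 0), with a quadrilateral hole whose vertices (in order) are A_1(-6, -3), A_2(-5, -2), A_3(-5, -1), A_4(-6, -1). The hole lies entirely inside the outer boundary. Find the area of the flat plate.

Outer boundary:
Apply the shoelace (surveyor's) formula: 2A = Σ (x_i·y_{i+1} − x_{i+1}·y_i), indices taken mod 6.
Σ = (688) + (172) + (160) + (210) + (-16) + (-40) = 1174
Area = |Σ|/2 = 587.
Hole:
Apply the shoelace formula: 2A = Σ (x_i·y_{i+1} − x_{i+1}·y_i), indices taken mod 4.
Σ = (-3) + (-5) + (-1) + (12) = 3
Area = |Σ|/2 = 1.5.
Net area = 587 − 1.5 = 585.5.

585.5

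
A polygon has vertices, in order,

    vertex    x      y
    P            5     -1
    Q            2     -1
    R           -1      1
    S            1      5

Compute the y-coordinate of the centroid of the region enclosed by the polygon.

Apply the shoelace formula. First the cross-terms c_i = x_i·y_{i+1} − x_{i+1}·y_i:
  -3, 1, -6, -26  ⇒  2A = -34, A = -17.
Then Σ (y_i + y_{i+1})·c_i = -134, so ȳ = -134 / (6·(-17)) = 67/51.

67/51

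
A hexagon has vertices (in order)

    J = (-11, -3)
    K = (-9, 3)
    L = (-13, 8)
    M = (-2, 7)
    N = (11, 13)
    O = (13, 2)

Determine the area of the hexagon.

Apply Gauss's area formula: 2A = Σ (x_i·y_{i+1} − x_{i+1}·y_i), indices taken mod 6.
Σ = (-60) + (-33) + (-75) + (-103) + (-147) + (-17) = -435
Area = |Σ|/2 = 217.5.

217.5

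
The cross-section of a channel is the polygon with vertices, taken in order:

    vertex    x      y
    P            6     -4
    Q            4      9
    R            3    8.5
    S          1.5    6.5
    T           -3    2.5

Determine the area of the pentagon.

P→Q: (6)(9) − (4)(-4) = 70
Q→R: (4)(8.5) − (3)(9) = 7
R→S: (3)(6.5) − (1.5)(8.5) = 6.75
S→T: (1.5)(2.5) − (-3)(6.5) = 23.25
T→P: (-3)(-4) − (6)(2.5) = -3
Σ = 104
Area = |Σ|/2 = 52.

52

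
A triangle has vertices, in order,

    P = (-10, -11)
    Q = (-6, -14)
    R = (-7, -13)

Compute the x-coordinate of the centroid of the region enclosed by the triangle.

-23/3

Apply the shoelace formula. First the cross-terms c_i = x_i·y_{i+1} − x_{i+1}·y_i:
  74, -20, -53  ⇒  2A = 1, A = 0.5.
Then Σ (x_i + x_{i+1})·c_i = -23, so x̄ = -23 / (6·0.5) = -23/3.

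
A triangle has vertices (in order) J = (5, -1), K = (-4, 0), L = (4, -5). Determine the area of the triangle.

Apply the shoelace formula: 2A = Σ (x_i·y_{i+1} − x_{i+1}·y_i), indices taken mod 3.
Cross-terms: -4, 20, 21  ⇒  Σ = 37
Area = |Σ|/2 = 18.5.

18.5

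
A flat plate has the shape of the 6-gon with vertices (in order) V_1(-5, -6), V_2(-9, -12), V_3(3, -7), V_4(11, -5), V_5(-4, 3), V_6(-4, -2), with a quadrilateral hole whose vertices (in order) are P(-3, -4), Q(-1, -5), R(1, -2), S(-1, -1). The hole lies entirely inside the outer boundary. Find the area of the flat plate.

Outer boundary:
Apply the shoelace formula: 2A = Σ (x_i·y_{i+1} − x_{i+1}·y_i), indices taken mod 6.
Σ = (6) + (99) + (62) + (13) + (20) + (14) = 214
Area = |Σ|/2 = 107.
Hole:
Apply the surveyor's formula: 2A = Σ (x_i·y_{i+1} − x_{i+1}·y_i), indices taken mod 4.
Cross-terms: 11, 7, -3, 1  ⇒  Σ = 16
Area = |Σ|/2 = 8.
Net area = 107 − 8 = 99.

99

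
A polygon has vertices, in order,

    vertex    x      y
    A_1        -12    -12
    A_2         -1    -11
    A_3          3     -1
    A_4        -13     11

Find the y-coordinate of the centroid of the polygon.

-148/63

Apply the shoelace (surveyor's) formula. First the cross-terms c_i = x_i·y_{i+1} − x_{i+1}·y_i:
  120, 34, 20, 288  ⇒  2A = 462, A = 231.
Then Σ (y_i + y_{i+1})·c_i = -3256, so ȳ = -3256 / (6·231) = -148/63.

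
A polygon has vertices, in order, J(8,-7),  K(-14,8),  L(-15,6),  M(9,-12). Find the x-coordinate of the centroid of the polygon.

Apply the shoelace (surveyor's) formula. First the cross-terms c_i = x_i·y_{i+1} − x_{i+1}·y_i:
  -34, 36, 126, 33  ⇒  2A = 161, A = 80.5.
Then Σ (x_i + x_{i+1})·c_i = -1035, so x̄ = -1035 / (6·80.5) = -15/7.

-15/7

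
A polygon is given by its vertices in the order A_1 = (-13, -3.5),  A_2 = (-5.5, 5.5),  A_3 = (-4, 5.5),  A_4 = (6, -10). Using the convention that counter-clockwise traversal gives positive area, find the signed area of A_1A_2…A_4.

-121.5

Apply Gauss's area formula: 2A = Σ (x_i·y_{i+1} − x_{i+1}·y_i), indices taken mod 4.
A_1→A_2: (-13)(5.5) − (-5.5)(-3.5) = -90.75
A_2→A_3: (-5.5)(5.5) − (-4)(5.5) = -8.25
A_3→A_4: (-4)(-10) − (6)(5.5) = 7
A_4→A_1: (6)(-3.5) − (-13)(-10) = -151
Σ = -243
Signed area = Σ/2 = -121.5 (negative ⇒ clockwise traversal).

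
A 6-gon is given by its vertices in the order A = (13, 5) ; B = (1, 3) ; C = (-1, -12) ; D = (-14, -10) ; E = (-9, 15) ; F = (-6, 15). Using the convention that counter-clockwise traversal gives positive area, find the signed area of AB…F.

Σ = (34) + (-9) + (-158) + (-300) + (-45) + (-225) = -703
Signed area = Σ/2 = -351.5 (negative ⇒ clockwise traversal).

-351.5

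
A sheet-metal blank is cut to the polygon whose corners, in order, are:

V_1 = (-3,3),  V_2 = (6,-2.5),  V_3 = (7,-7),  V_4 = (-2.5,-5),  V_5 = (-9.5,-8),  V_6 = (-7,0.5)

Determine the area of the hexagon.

Apply the shoelace formula: 2A = Σ (x_i·y_{i+1} − x_{i+1}·y_i), indices taken mod 6.
Σ = (-10.5) + (-24.5) + (-52.5) + (-27.5) + (-60.75) + (-19.5) = -195.25
Area = |Σ|/2 = 97.625.

97.625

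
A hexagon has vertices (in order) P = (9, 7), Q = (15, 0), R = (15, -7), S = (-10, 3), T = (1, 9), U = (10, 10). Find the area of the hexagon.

214

Apply Gauss's area formula: 2A = Σ (x_i·y_{i+1} − x_{i+1}·y_i), indices taken mod 6.
Σ = (-105) + (-105) + (-25) + (-93) + (-80) + (-20) = -428
Area = |Σ|/2 = 214.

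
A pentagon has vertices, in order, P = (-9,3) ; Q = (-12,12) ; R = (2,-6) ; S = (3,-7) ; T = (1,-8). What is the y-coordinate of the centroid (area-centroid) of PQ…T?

Apply the surveyor's formula. First the cross-terms c_i = x_i·y_{i+1} − x_{i+1}·y_i:
  -72, 48, 4, -17, -69  ⇒  2A = -106, A = -53.
Then Σ (y_i + y_{i+1})·c_i = -244, so ȳ = -244 / (6·(-53)) = 122/159.

122/159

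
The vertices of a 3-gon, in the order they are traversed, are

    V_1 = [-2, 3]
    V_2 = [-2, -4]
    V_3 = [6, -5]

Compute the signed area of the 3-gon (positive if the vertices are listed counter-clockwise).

28

Cross-terms: 14, 34, 8  ⇒  Σ = 56
Signed area = Σ/2 = 28 (positive ⇒ counter-clockwise traversal).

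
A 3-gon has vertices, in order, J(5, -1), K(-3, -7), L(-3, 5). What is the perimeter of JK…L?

32

|JK| = √((-8)² + (-6)²) = √100 = 10
|KL| = √((0)² + (12)²) = √144 = 12
|LJ| = √((8)² + (-6)²) = √100 = 10
Perimeter = 10 + 12 + 10 = 32.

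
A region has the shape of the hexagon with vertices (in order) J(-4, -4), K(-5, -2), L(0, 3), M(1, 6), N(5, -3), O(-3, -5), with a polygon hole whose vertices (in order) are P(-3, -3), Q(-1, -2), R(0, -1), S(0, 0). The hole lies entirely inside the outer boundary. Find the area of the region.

Outer boundary:
Σ = (-12) + (-15) + (-3) + (-33) + (-34) + (-8) = -105
Area = |Σ|/2 = 52.5.
Hole:
Σ = (3) + (1) + (0) + (0) = 4
Area = |Σ|/2 = 2.
Net area = 52.5 − 2 = 50.5.

50.5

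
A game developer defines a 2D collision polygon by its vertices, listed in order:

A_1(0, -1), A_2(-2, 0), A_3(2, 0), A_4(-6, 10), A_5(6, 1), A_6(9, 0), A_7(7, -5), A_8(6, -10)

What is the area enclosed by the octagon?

74

Cross-terms: -2, 0, 20, -66, -9, -45, -40, -6  ⇒  Σ = -148
Area = |Σ|/2 = 74.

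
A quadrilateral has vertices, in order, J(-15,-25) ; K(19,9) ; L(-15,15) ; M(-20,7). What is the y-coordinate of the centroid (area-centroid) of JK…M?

-49/117

Apply the surveyor's formula. First the cross-terms c_i = x_i·y_{i+1} − x_{i+1}·y_i:
  340, 420, 195, 605  ⇒  2A = 1560, A = 780.
Then Σ (y_i + y_{i+1})·c_i = -1960, so ȳ = -1960 / (6·780) = -49/117.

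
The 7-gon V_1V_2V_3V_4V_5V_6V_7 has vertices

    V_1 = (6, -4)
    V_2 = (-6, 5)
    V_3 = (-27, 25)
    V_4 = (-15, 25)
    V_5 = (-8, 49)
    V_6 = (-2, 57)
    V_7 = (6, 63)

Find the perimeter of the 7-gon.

|V_1V_2| = √((-12)² + (9)²) = √225 = 15
|V_2V_3| = √((-21)² + (20)²) = √841 = 29
|V_3V_4| = √((12)² + (0)²) = √144 = 12
|V_4V_5| = √((7)² + (24)²) = √625 = 25
|V_5V_6| = √((6)² + (8)²) = √100 = 10
|V_6V_7| = √((8)² + (6)²) = √100 = 10
|V_7V_1| = √((0)² + (-67)²) = √4489 = 67
Perimeter = 15 + 29 + 12 + 25 + 10 + 10 + 67 = 168.

168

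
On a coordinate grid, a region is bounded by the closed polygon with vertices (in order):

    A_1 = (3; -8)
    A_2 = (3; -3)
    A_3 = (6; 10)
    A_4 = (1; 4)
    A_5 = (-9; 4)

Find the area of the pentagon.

88.5

Cross-terms: 15, 48, 14, 40, 60  ⇒  Σ = 177
Area = |Σ|/2 = 88.5.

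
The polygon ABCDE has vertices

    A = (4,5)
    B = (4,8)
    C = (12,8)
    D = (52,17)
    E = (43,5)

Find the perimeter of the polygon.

106

|AB| = √((0)² + (3)²) = √9 = 3
|BC| = √((8)² + (0)²) = √64 = 8
|CD| = √((40)² + (9)²) = √1681 = 41
|DE| = √((-9)² + (-12)²) = √225 = 15
|EA| = √((-39)² + (0)²) = √1521 = 39
Perimeter = 3 + 8 + 41 + 15 + 39 = 106.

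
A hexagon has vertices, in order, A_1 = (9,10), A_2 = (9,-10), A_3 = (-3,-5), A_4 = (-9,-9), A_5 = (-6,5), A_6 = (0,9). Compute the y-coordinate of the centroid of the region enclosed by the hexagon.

58/169

Apply the surveyor's formula. First the cross-terms c_i = x_i·y_{i+1} − x_{i+1}·y_i:
  -180, -75, -18, -99, -54, -81  ⇒  2A = -507, A = -253.5.
Then Σ (y_i + y_{i+1})·c_i = -522, so ȳ = -522 / (6·(-253.5)) = 58/169.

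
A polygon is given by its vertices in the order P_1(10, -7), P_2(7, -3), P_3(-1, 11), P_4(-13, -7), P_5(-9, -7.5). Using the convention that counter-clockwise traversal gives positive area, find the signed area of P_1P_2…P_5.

207.75

Apply the surveyor's formula: 2A = Σ (x_i·y_{i+1} − x_{i+1}·y_i), indices taken mod 5.
P_1→P_2: (10)(-3) − (7)(-7) = 19
P_2→P_3: (7)(11) − (-1)(-3) = 74
P_3→P_4: (-1)(-7) − (-13)(11) = 150
P_4→P_5: (-13)(-7.5) − (-9)(-7) = 34.5
P_5→P_1: (-9)(-7) − (10)(-7.5) = 138
Σ = 415.5
Signed area = Σ/2 = 207.75 (positive ⇒ counter-clockwise traversal).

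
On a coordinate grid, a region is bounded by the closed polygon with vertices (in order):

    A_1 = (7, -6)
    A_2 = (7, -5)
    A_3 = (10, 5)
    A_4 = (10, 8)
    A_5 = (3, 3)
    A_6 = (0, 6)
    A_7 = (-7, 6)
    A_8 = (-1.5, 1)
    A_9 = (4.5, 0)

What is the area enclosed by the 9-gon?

Apply the surveyor's formula: 2A = Σ (x_i·y_{i+1} − x_{i+1}·y_i), indices taken mod 9.
Σ = (7) + (85) + (30) + (6) + (18) + (42) + (2) + (-4.5) + (-27) = 158.5
Area = |Σ|/2 = 79.25.

79.25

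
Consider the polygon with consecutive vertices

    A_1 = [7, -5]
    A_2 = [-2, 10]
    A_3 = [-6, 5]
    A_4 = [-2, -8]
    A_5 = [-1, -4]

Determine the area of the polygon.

Apply the surveyor's formula: 2A = Σ (x_i·y_{i+1} − x_{i+1}·y_i), indices taken mod 5.
Σ = (60) + (50) + (58) + (0) + (33) = 201
Area = |Σ|/2 = 100.5.

100.5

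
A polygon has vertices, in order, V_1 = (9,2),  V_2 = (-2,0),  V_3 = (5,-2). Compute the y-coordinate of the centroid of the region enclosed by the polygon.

Apply Gauss's area formula. First the cross-terms c_i = x_i·y_{i+1} − x_{i+1}·y_i:
  4, 4, 28  ⇒  2A = 36, A = 18.
Then Σ (y_i + y_{i+1})·c_i = 0, so ȳ = 0 / (6·18) = 0.

0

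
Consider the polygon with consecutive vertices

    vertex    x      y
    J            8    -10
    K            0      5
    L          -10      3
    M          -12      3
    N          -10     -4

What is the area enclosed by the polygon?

153

Apply the shoelace (surveyor's) formula: 2A = Σ (x_i·y_{i+1} − x_{i+1}·y_i), indices taken mod 5.
Σ = (40) + (50) + (6) + (78) + (132) = 306
Area = |Σ|/2 = 153.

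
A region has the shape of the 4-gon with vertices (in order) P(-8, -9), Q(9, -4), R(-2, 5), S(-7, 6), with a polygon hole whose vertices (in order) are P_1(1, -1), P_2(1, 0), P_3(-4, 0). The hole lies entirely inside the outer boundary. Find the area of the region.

139.5

Outer boundary:
Apply the shoelace (surveyor's) formula: 2A = Σ (x_i·y_{i+1} − x_{i+1}·y_i), indices taken mod 4.
Cross-terms: 113, 37, 23, 111  ⇒  Σ = 284
Area = |Σ|/2 = 142.
Hole:
Apply Gauss's area formula: 2A = Σ (x_i·y_{i+1} − x_{i+1}·y_i), indices taken mod 3.
P_1→P_2: (1)(0) − (1)(-1) = 1
P_2→P_3: (1)(0) − (-4)(0) = 0
P_3→P_1: (-4)(-1) − (1)(0) = 4
Σ = 5
Area = |Σ|/2 = 2.5.
Net area = 142 − 2.5 = 139.5.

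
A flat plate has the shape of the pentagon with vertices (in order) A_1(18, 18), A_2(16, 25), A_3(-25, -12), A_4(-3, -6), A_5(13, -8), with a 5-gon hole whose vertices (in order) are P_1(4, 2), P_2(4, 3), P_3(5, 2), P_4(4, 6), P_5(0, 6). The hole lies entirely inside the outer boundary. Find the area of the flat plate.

Outer boundary:
Apply the shoelace formula: 2A = Σ (x_i·y_{i+1} − x_{i+1}·y_i), indices taken mod 5.
Σ = (162) + (433) + (114) + (102) + (378) = 1189
Area = |Σ|/2 = 594.5.
Hole:
Σ = (4) + (-7) + (22) + (24) + (-24) = 19
Area = |Σ|/2 = 9.5.
Net area = 594.5 − 9.5 = 585.

585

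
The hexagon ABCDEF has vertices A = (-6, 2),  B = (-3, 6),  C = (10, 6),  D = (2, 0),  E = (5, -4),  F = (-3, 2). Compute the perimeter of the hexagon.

|AB| = √((3)² + (4)²) = √25 = 5
|BC| = √((13)² + (0)²) = √169 = 13
|CD| = √((-8)² + (-6)²) = √100 = 10
|DE| = √((3)² + (-4)²) = √25 = 5
|EF| = √((-8)² + (6)²) = √100 = 10
|FA| = √((-3)² + (0)²) = √9 = 3
Perimeter = 5 + 13 + 10 + 5 + 10 + 3 = 46.

46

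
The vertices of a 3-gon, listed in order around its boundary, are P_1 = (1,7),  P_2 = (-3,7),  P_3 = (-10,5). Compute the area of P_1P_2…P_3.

4

Σ = (28) + (55) + (-75) = 8
Area = |Σ|/2 = 4.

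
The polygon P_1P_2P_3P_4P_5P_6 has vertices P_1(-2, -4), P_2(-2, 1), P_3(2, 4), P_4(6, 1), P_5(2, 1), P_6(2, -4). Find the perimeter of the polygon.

28

|P_1P_2| = √((0)² + (5)²) = √25 = 5
|P_2P_3| = √((4)² + (3)²) = √25 = 5
|P_3P_4| = √((4)² + (-3)²) = √25 = 5
|P_4P_5| = √((-4)² + (0)²) = √16 = 4
|P_5P_6| = √((0)² + (-5)²) = √25 = 5
|P_6P_1| = √((-4)² + (0)²) = √16 = 4
Perimeter = 5 + 5 + 5 + 4 + 5 + 4 = 28.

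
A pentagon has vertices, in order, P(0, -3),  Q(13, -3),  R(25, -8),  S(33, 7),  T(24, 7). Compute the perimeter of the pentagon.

|PQ| = √((13)² + (0)²) = √169 = 13
|QR| = √((12)² + (-5)²) = √169 = 13
|RS| = √((8)² + (15)²) = √289 = 17
|ST| = √((-9)² + (0)²) = √81 = 9
|TP| = √((-24)² + (-10)²) = √676 = 26
Perimeter = 13 + 13 + 17 + 9 + 26 = 78.

78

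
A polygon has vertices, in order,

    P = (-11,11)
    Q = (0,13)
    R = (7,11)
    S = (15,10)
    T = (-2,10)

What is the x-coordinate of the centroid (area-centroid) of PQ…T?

88/213

Apply the shoelace formula. First the cross-terms c_i = x_i·y_{i+1} − x_{i+1}·y_i:
  -143, -91, -95, 170, 88  ⇒  2A = -71, A = -35.5.
Then Σ (x_i + x_{i+1})·c_i = -88, so x̄ = -88 / (6·(-35.5)) = 88/213.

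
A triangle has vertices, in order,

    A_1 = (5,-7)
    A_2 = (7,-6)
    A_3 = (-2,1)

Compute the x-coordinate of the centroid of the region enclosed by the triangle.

10/3

Apply the surveyor's formula. First the cross-terms c_i = x_i·y_{i+1} − x_{i+1}·y_i:
  19, -5, 9  ⇒  2A = 23, A = 11.5.
Then Σ (x_i + x_{i+1})·c_i = 230, so x̄ = 230 / (6·11.5) = 10/3.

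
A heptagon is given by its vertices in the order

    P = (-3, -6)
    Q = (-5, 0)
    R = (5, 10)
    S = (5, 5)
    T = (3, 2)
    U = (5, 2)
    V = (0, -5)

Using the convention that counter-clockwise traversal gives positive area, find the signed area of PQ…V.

Apply the shoelace (surveyor's) formula: 2A = Σ (x_i·y_{i+1} − x_{i+1}·y_i), indices taken mod 7.
Cross-terms: -30, -50, -25, -5, -4, -25, -15  ⇒  Σ = -154
Signed area = Σ/2 = -77 (negative ⇒ clockwise traversal).

-77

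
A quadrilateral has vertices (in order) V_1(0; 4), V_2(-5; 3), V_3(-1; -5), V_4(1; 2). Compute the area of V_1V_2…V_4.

Cross-terms: 20, 28, 3, 4  ⇒  Σ = 55
Area = |Σ|/2 = 27.5.

27.5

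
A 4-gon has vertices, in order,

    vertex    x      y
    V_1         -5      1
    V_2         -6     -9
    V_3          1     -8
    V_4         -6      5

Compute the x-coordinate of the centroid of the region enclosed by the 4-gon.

Apply the surveyor's formula. First the cross-terms c_i = x_i·y_{i+1} − x_{i+1}·y_i:
  51, 57, -43, 19  ⇒  2A = 84, A = 42.
Then Σ (x_i + x_{i+1})·c_i = -840, so x̄ = -840 / (6·42) = -10/3.

-10/3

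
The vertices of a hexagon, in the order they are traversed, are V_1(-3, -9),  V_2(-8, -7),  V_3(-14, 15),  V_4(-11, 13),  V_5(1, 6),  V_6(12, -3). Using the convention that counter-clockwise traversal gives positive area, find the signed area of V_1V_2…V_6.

-278.5

Σ = (-51) + (-218) + (-17) + (-79) + (-75) + (-117) = -557
Signed area = Σ/2 = -278.5 (negative ⇒ clockwise traversal).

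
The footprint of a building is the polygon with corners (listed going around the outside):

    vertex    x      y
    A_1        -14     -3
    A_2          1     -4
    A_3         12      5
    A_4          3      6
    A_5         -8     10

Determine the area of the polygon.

Apply the surveyor's formula: 2A = Σ (x_i·y_{i+1} − x_{i+1}·y_i), indices taken mod 5.
A_1→A_2: (-14)(-4) − (1)(-3) = 59
A_2→A_3: (1)(5) − (12)(-4) = 53
A_3→A_4: (12)(6) − (3)(5) = 57
A_4→A_5: (3)(10) − (-8)(6) = 78
A_5→A_1: (-8)(-3) − (-14)(10) = 164
Σ = 411
Area = |Σ|/2 = 205.5.

205.5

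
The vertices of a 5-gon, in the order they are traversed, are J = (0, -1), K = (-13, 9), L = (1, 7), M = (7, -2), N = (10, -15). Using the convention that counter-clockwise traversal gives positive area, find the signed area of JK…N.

-129.5

Apply Gauss's area formula: 2A = Σ (x_i·y_{i+1} − x_{i+1}·y_i), indices taken mod 5.
Σ = (-13) + (-100) + (-51) + (-85) + (-10) = -259
Signed area = Σ/2 = -129.5 (negative ⇒ clockwise traversal).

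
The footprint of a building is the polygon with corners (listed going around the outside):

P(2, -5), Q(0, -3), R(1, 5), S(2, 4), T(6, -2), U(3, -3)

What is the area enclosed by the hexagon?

Apply the shoelace (surveyor's) formula: 2A = Σ (x_i·y_{i+1} − x_{i+1}·y_i), indices taken mod 6.
Cross-terms: -6, 3, -6, -28, -12, -9  ⇒  Σ = -58
Area = |Σ|/2 = 29.

29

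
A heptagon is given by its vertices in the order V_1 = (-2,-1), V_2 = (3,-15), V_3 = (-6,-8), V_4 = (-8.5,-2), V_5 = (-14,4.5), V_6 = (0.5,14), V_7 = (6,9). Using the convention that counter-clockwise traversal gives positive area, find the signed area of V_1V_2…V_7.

-234.5

Σ = (33) + (-114) + (-56) + (-66.25) + (-198.25) + (-79.5) + (12) = -469
Signed area = Σ/2 = -234.5 (negative ⇒ clockwise traversal).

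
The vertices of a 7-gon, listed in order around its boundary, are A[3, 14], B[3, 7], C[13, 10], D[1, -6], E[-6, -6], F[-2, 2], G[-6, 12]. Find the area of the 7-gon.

184

Apply Gauss's area formula: 2A = Σ (x_i·y_{i+1} − x_{i+1}·y_i), indices taken mod 7.
Cross-terms: -21, -61, -88, -42, -24, -12, -120  ⇒  Σ = -368
Area = |Σ|/2 = 184.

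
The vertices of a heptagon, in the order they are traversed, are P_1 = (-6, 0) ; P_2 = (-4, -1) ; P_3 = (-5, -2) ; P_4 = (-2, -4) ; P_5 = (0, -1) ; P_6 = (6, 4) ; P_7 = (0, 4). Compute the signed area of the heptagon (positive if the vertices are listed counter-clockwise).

40.5

Apply Gauss's area formula: 2A = Σ (x_i·y_{i+1} − x_{i+1}·y_i), indices taken mod 7.
Σ = (6) + (3) + (16) + (2) + (6) + (24) + (24) = 81
Signed area = Σ/2 = 40.5 (positive ⇒ counter-clockwise traversal).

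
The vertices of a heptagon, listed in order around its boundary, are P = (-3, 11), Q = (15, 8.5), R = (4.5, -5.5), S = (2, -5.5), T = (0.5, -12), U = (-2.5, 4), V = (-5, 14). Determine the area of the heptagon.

201.125

Apply the shoelace (surveyor's) formula: 2A = Σ (x_i·y_{i+1} − x_{i+1}·y_i), indices taken mod 7.
Σ = (-190.5) + (-120.75) + (-13.75) + (-21.25) + (-28) + (-15) + (-13) = -402.25
Area = |Σ|/2 = 201.125.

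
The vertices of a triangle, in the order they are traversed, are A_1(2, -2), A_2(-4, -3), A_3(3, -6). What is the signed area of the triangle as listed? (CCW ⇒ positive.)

Cross-terms: -14, 33, 6  ⇒  Σ = 25
Signed area = Σ/2 = 12.5 (positive ⇒ counter-clockwise traversal).

12.5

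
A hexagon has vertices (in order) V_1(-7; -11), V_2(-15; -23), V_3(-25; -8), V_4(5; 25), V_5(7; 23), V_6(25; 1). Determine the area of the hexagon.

Apply Gauss's area formula: 2A = Σ (x_i·y_{i+1} − x_{i+1}·y_i), indices taken mod 6.
Σ = (-4) + (-455) + (-585) + (-60) + (-568) + (-268) = -1940
Area = |Σ|/2 = 970.

970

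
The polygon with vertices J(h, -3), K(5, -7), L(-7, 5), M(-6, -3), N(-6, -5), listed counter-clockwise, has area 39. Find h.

The doubled signed area Σ (x_i y_{i+1} − x_{i+1} y_i) is linear in h.
With h=0 it equals 72; the coefficient of h is -2 (from the two edges through J).
So -2·h + 72 = 2·39 = 78 ⇒ h = -3.

-3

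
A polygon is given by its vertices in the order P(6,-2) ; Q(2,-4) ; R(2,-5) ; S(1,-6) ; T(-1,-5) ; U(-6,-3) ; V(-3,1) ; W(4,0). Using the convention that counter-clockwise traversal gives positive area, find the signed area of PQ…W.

-47

Σ = (-20) + (-2) + (-7) + (-11) + (-27) + (-15) + (-4) + (-8) = -94
Signed area = Σ/2 = -47 (negative ⇒ clockwise traversal).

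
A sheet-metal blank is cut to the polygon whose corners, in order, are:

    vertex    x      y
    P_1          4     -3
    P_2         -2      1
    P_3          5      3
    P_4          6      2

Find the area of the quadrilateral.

23.5

Σ = (-2) + (-11) + (-8) + (-26) = -47
Area = |Σ|/2 = 23.5.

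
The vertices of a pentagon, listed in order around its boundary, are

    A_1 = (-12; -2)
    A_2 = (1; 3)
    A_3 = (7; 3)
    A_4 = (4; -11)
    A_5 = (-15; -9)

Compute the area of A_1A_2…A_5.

210

Σ = (-34) + (-18) + (-89) + (-201) + (-78) = -420
Area = |Σ|/2 = 210.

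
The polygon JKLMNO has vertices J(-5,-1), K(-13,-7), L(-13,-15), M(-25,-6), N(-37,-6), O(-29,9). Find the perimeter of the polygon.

|JK| = √((-8)² + (-6)²) = √100 = 10
|KL| = √((0)² + (-8)²) = √64 = 8
|LM| = √((-12)² + (9)²) = √225 = 15
|MN| = √((-12)² + (0)²) = √144 = 12
|NO| = √((8)² + (15)²) = √289 = 17
|OJ| = √((24)² + (-10)²) = √676 = 26
Perimeter = 10 + 8 + 15 + 12 + 17 + 26 = 88.

88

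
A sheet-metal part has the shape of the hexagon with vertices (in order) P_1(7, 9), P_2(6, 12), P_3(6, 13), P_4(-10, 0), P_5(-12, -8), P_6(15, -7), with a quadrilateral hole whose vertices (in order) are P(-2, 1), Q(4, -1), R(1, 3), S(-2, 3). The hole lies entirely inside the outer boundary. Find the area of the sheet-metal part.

Outer boundary:
Apply the shoelace formula: 2A = Σ (x_i·y_{i+1} − x_{i+1}·y_i), indices taken mod 6.
P_1→P_2: (7)(12) − (6)(9) = 30
P_2→P_3: (6)(13) − (6)(12) = 6
P_3→P_4: (6)(0) − (-10)(13) = 130
P_4→P_5: (-10)(-8) − (-12)(0) = 80
P_5→P_6: (-12)(-7) − (15)(-8) = 204
P_6→P_1: (15)(9) − (7)(-7) = 184
Σ = 634
Area = |Σ|/2 = 317.
Hole:
Apply the shoelace formula: 2A = Σ (x_i·y_{i+1} − x_{i+1}·y_i), indices taken mod 4.
Σ = (-2) + (13) + (9) + (4) = 24
Area = |Σ|/2 = 12.
Net area = 317 − 12 = 305.

305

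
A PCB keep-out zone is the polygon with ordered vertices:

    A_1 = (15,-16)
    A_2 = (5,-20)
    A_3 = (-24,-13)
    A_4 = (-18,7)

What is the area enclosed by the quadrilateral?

Cross-terms: -220, -545, -402, 183  ⇒  Σ = -984
Area = |Σ|/2 = 492.

492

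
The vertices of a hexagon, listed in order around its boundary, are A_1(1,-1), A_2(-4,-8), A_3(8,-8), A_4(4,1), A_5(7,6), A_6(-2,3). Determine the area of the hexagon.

Apply Gauss's area formula: 2A = Σ (x_i·y_{i+1} − x_{i+1}·y_i), indices taken mod 6.
A_1→A_2: (1)(-8) − (-4)(-1) = -12
A_2→A_3: (-4)(-8) − (8)(-8) = 96
A_3→A_4: (8)(1) − (4)(-8) = 40
A_4→A_5: (4)(6) − (7)(1) = 17
A_5→A_6: (7)(3) − (-2)(6) = 33
A_6→A_1: (-2)(-1) − (1)(3) = -1
Σ = 173
Area = |Σ|/2 = 86.5.

86.5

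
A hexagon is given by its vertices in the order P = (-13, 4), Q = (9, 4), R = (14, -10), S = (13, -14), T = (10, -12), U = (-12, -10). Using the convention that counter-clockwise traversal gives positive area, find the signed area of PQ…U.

-369

Σ = (-88) + (-146) + (-66) + (-16) + (-244) + (-178) = -738
Signed area = Σ/2 = -369 (negative ⇒ clockwise traversal).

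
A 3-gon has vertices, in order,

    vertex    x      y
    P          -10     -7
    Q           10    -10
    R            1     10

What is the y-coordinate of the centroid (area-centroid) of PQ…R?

Apply the surveyor's formula. First the cross-terms c_i = x_i·y_{i+1} − x_{i+1}·y_i:
  170, 110, 93  ⇒  2A = 373, A = 186.5.
Then Σ (y_i + y_{i+1})·c_i = -2611, so ȳ = -2611 / (6·186.5) = -7/3.

-7/3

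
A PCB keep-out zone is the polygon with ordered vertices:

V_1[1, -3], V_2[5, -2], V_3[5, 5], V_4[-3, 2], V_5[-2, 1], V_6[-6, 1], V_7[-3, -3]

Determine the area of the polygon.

55.5

Apply the shoelace formula: 2A = Σ (x_i·y_{i+1} − x_{i+1}·y_i), indices taken mod 7.
Cross-terms: 13, 35, 25, 1, 4, 21, 12  ⇒  Σ = 111
Area = |Σ|/2 = 55.5.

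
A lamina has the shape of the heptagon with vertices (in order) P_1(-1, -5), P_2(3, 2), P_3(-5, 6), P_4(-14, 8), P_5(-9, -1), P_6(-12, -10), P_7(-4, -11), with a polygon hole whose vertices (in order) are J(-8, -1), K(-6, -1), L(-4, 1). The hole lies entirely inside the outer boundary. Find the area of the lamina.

Outer boundary:
Σ = (13) + (28) + (44) + (86) + (78) + (92) + (9) = 350
Area = |Σ|/2 = 175.
Hole:
Apply Gauss's area formula: 2A = Σ (x_i·y_{i+1} − x_{i+1}·y_i), indices taken mod 3.
Cross-terms: 2, -10, 12  ⇒  Σ = 4
Area = |Σ|/2 = 2.
Net area = 175 − 2 = 173.

173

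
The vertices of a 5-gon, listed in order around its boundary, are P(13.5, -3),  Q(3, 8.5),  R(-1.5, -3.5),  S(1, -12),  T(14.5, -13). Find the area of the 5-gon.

220.25

P→Q: (13.5)(8.5) − (3)(-3) = 123.75
Q→R: (3)(-3.5) − (-1.5)(8.5) = 2.25
R→S: (-1.5)(-12) − (1)(-3.5) = 21.5
S→T: (1)(-13) − (14.5)(-12) = 161
T→P: (14.5)(-3) − (13.5)(-13) = 132
Σ = 440.5
Area = |Σ|/2 = 220.25.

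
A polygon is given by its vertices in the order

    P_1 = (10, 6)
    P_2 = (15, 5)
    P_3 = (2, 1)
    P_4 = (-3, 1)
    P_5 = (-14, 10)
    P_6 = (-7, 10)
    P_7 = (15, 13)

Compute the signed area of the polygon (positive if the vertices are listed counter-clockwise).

-198.5

Apply the surveyor's formula: 2A = Σ (x_i·y_{i+1} − x_{i+1}·y_i), indices taken mod 7.
Σ = (-40) + (5) + (5) + (-16) + (-70) + (-241) + (-40) = -397
Signed area = Σ/2 = -198.5 (negative ⇒ clockwise traversal).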